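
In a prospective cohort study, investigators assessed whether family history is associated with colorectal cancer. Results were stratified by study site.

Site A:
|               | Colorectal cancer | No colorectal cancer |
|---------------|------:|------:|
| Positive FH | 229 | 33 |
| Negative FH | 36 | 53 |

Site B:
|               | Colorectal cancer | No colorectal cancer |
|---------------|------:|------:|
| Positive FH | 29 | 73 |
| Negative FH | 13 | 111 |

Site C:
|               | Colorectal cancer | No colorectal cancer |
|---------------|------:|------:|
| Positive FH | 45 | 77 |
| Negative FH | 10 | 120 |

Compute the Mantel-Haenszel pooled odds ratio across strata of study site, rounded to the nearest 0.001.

6.603

OR_MH = Σ(aᵢdᵢ/nᵢ) / Σ(bᵢcᵢ/nᵢ), where nᵢ is the stratum total.
Stratum 1 (Site A): n = 351; a·d/n = 229·53/351 = 34.5783; b·c/n = 33·36/351 = 3.3846
Stratum 2 (Site B): n = 226; a·d/n = 29·111/226 = 14.2434; b·c/n = 73·13/226 = 4.1991
Stratum 3 (Site C): n = 252; a·d/n = 45·120/252 = 21.4286; b·c/n = 77·10/252 = 3.0556
OR_MH = (34.5783 + 14.2434 + 21.4286) / (3.3846 + 4.1991 + 3.0556) = 70.2503 / 10.6393 = 6.60291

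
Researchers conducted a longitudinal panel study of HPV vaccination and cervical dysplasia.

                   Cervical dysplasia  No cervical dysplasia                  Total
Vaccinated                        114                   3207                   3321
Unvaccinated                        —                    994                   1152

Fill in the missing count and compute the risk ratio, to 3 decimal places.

The missing cell is in the unexposed row: 1152 − 994 = 158.
So a = 114, b = 3207, c = 158, d = 994.
RR = [a/(a+b)] / [c/(c+d)] = (114/3321) / (158/1152) = 0.03433/0.13715 = 0.25028

0.250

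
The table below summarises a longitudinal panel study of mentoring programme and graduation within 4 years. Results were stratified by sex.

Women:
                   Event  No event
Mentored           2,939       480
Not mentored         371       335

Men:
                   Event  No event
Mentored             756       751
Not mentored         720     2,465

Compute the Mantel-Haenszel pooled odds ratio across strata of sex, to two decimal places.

OR_MH = Σ(aᵢdᵢ/nᵢ) / Σ(bᵢcᵢ/nᵢ), where nᵢ is the stratum total.
Stratum 1 (Women): n = 4125; a·d/n = 2939·335/4125 = 238.6824; b·c/n = 480·371/4125 = 43.1709
Stratum 2 (Men): n = 4692; a·d/n = 756·2465/4692 = 397.1739; b·c/n = 751·720/4692 = 115.2430
OR_MH = (238.6824 + 397.1739) / (43.1709 + 115.2430) = 635.8563 / 158.4139 = 4.01389

4.01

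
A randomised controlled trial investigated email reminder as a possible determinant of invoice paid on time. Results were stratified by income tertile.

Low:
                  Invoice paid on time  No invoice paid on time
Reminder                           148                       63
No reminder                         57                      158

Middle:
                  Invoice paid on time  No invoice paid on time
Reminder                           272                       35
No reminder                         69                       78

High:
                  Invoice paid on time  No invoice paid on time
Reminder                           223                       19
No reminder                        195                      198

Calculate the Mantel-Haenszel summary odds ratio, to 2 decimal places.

OR_MH = Σ(aᵢdᵢ/nᵢ) / Σ(bᵢcᵢ/nᵢ), where nᵢ is the stratum total.
Stratum 1 (Low): n = 426; a·d/n = 148·158/426 = 54.8920; b·c/n = 63·57/426 = 8.4296
Stratum 2 (Middle): n = 454; a·d/n = 272·78/454 = 46.7313; b·c/n = 35·69/454 = 5.3194
Stratum 3 (High): n = 635; a·d/n = 223·198/635 = 69.5339; b·c/n = 19·195/635 = 5.8346
OR_MH = (54.8920 + 46.7313 + 69.5339) / (8.4296 + 5.3194 + 5.8346) = 171.1572 / 19.5836 = 8.73982

8.74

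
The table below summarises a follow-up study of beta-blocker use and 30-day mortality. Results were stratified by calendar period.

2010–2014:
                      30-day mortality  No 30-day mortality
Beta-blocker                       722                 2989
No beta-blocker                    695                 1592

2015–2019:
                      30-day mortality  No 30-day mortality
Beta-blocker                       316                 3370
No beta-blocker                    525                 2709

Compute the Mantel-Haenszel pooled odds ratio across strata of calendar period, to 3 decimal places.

OR_MH = Σ(aᵢdᵢ/nᵢ) / Σ(bᵢcᵢ/nᵢ), where nᵢ is the stratum total.
Stratum 1 (2010–2014): n = 5998; a·d/n = 722·1592/5998 = 191.6345; b·c/n = 2989·695/5998 = 346.3413
Stratum 2 (2015–2019): n = 6920; a·d/n = 316·2709/6920 = 123.7058; b·c/n = 3370·525/6920 = 255.6720
OR_MH = (191.6345 + 123.7058) / (346.3413 + 255.6720) = 315.3403 / 602.0132 = 0.52381

0.524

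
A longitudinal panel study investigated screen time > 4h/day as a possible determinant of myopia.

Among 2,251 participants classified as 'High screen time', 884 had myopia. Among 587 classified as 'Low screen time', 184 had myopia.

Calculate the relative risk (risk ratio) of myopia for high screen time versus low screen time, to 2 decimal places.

1.25

From the description: a = 884, b = 1367, c = 184, d = 403.
Risk in exposed = 884/2251 = 0.39271; risk in unexposed = 184/587 = 0.31346.
RR = 0.39271 / 0.31346 = 1.25284
The risk among the exposed is 1.25 times that among the unexposed.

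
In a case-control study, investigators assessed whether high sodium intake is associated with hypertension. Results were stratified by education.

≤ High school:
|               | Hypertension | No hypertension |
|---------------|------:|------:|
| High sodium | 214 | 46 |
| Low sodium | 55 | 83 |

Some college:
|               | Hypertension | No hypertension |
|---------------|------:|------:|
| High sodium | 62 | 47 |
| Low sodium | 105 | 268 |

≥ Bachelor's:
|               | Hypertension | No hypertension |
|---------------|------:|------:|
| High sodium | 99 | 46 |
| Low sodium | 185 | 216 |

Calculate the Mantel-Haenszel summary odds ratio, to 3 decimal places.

3.675

OR_MH = Σ(aᵢdᵢ/nᵢ) / Σ(bᵢcᵢ/nᵢ), where nᵢ is the stratum total.
Stratum 1 (≤ High school): n = 398; a·d/n = 214·83/398 = 44.6281; b·c/n = 46·55/398 = 6.3568
Stratum 2 (Some college): n = 482; a·d/n = 62·268/482 = 34.4730; b·c/n = 47·105/482 = 10.2386
Stratum 3 (≥ Bachelor's): n = 546; a·d/n = 99·216/546 = 39.1648; b·c/n = 46·185/546 = 15.5861
OR_MH = (44.6281 + 34.4730 + 39.1648) / (6.3568 + 10.2386 + 15.5861) = 118.2660 / 32.1815 = 3.67497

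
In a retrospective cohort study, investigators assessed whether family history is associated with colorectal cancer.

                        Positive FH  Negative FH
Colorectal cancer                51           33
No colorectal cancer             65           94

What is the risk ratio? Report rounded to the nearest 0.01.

1.69

Reading the table with exposure as columns: a = 51 (Positive FH, case), b = 65 (Positive FH, non-case), c = 33 (Negative FH, case), d = 94.
Risk in exposed = 51/116 = 0.43966; risk in unexposed = 33/127 = 0.25984.
RR = 0.43966 / 0.25984 = 1.69201
The risk among the exposed is 1.69 times that among the unexposed.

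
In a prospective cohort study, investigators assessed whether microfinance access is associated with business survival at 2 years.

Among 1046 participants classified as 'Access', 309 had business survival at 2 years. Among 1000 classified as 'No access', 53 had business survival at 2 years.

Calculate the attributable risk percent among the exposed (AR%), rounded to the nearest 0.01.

82.06

From the description: a = 309, b = 737, c = 53, d = 947.
Risk in exposed = 309/1046 = 0.29541; risk in unexposed = 53/1000 = 0.05300.
RR = 0.29541/0.05300 = 5.57379
AR% = (RR − 1)/RR × 100 = (5.57379 − 1)/5.57379 × 100 = 82.0589%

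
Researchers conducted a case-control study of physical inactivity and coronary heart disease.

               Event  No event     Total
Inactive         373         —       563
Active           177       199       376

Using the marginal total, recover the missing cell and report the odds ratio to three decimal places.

2.207

The missing cell is in the exposed row: 563 − 373 = 190.
So a = 373, b = 190, c = 177, d = 199.
OR = (a·d)/(b·c) = (373 × 199) / (190 × 177) = 74227 / 33630 = 2.20717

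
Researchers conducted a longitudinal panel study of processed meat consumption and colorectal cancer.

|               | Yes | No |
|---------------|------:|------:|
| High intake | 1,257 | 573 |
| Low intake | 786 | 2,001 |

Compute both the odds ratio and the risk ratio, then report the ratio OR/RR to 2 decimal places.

2.29

Cells: a = 1257, b = 573, c = 786, d = 2001.
OR = (1257·2001)/(573·786) = 2515257/450378 = 5.58477
Risk in exposed = 1257/1830 = 0.68689; risk in unexposed = 786/2787 = 0.28202; RR = 2.43556
OR/RR = 5.58477 / 2.43556 = 2.29301
The outcome is not rare, so the OR lies further from 1 than the RR.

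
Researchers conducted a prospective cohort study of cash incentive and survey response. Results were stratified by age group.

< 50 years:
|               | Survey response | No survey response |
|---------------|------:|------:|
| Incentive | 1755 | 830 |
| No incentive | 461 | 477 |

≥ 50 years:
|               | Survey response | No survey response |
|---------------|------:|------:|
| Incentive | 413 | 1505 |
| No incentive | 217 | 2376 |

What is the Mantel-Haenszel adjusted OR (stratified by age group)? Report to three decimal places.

OR_MH = Σ(aᵢdᵢ/nᵢ) / Σ(bᵢcᵢ/nᵢ), where nᵢ is the stratum total.
Stratum 1 (< 50 years): n = 3523; a·d/n = 1755·477/3523 = 237.6199; b·c/n = 830·461/3523 = 108.6091
Stratum 2 (≥ 50 years): n = 4511; a·d/n = 413·2376/4511 = 217.5323; b·c/n = 1505·217/4511 = 72.3975
OR_MH = (237.6199 + 217.5323) / (108.6091 + 72.3975) = 455.1522 / 181.0066 = 2.51456

2.515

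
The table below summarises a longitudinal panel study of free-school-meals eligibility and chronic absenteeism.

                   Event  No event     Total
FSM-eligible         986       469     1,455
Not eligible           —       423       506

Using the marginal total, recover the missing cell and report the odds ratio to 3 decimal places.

10.714

The missing cell is in the unexposed row: 506 − 423 = 83.
So a = 986, b = 469, c = 83, d = 423.
OR = (a·d)/(b·c) = (986 × 423) / (469 × 83) = 417078 / 38927 = 10.71436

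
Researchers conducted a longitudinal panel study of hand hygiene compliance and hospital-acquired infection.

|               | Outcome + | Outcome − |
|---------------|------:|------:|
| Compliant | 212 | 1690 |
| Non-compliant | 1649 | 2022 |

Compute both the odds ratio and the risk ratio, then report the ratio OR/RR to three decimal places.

Cells: a = 212, b = 1690, c = 1649, d = 2022.
OR = (212·2022)/(1690·1649) = 428664/2786810 = 0.15382
Risk in exposed = 212/1902 = 0.11146; risk in unexposed = 1649/3671 = 0.44920; RR = 0.24814
OR/RR = 0.15382 / 0.24814 = 0.61990
The outcome is not rare, so the OR lies further from 1 than the RR.

0.620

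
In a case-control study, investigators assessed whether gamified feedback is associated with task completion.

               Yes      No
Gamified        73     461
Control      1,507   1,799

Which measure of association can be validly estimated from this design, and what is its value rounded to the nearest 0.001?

0.189

Cells: a = 73, b = 461, c = 1507, d = 1799.
This is a case-control study: participants were sampled on outcome status, so risks in the source population cannot be estimated directly — relative risk is not valid here. The odds ratio is the appropriate measure.
OR = (a·d)/(b·c) = (73 × 1799) / (461 × 1507) = 131327 / 694727 = 0.18903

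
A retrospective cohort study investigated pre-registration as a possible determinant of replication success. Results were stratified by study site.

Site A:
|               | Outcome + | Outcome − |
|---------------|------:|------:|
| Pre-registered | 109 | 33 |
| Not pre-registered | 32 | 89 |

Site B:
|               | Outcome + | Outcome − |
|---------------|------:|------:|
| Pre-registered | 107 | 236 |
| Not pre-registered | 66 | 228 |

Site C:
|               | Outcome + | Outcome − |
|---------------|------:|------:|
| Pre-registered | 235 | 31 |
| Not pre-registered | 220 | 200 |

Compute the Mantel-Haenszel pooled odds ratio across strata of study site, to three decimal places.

3.741

OR_MH = Σ(aᵢdᵢ/nᵢ) / Σ(bᵢcᵢ/nᵢ), where nᵢ is the stratum total.
Stratum 1 (Site A): n = 263; a·d/n = 109·89/263 = 36.8859; b·c/n = 33·32/263 = 4.0152
Stratum 2 (Site B): n = 637; a·d/n = 107·228/637 = 38.2983; b·c/n = 236·66/637 = 24.4521
Stratum 3 (Site C): n = 686; a·d/n = 235·200/686 = 68.5131; b·c/n = 31·220/686 = 9.9417
OR_MH = (36.8859 + 38.2983 + 68.5131) / (4.0152 + 24.4521 + 9.9417) = 143.6973 / 38.4090 = 3.74124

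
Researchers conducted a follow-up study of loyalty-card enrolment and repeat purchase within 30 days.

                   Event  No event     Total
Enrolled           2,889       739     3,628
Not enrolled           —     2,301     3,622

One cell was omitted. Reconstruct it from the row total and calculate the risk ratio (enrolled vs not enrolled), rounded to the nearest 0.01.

2.18

The missing cell is in the unexposed row: 3622 − 2301 = 1321.
So a = 2889, b = 739, c = 1321, d = 2301.
RR = [a/(a+b)] / [c/(c+d)] = (2889/3628) / (1321/3622) = 0.79631/0.36472 = 2.18336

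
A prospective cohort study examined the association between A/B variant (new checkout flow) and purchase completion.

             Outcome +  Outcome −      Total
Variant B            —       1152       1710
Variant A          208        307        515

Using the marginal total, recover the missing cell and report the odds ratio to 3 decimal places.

0.715

The missing cell is in the exposed row: 1710 − 1152 = 558.
So a = 558, b = 1152, c = 208, d = 307.
OR = (a·d)/(b·c) = (558 × 307) / (1152 × 208) = 171306 / 239616 = 0.71492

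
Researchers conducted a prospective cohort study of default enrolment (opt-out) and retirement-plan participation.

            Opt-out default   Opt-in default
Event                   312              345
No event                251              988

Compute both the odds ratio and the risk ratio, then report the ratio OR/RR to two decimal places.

1.66

Reading the table with exposure as columns: a = 312 (Opt-out default, case), b = 251 (Opt-out default, non-case), c = 345 (Opt-in default, case), d = 988.
OR = (312·988)/(251·345) = 308256/86595 = 3.55974
Risk in exposed = 312/563 = 0.55417; risk in unexposed = 345/1333 = 0.25881; RR = 2.14120
OR/RR = 3.55974 / 2.14120 = 1.66250
The outcome is not rare, so the OR lies further from 1 than the RR.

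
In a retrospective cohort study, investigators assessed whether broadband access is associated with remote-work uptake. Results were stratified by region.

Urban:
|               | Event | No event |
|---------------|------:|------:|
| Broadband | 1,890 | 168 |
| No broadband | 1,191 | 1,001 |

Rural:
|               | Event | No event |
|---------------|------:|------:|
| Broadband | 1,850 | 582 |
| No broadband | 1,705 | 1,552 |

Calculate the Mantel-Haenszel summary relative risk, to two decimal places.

1.56

RR_MH = Σ(aᵢ·n₀ᵢ/nᵢ) / Σ(cᵢ·n₁ᵢ/nᵢ), with n₁ᵢ = aᵢ+bᵢ (exposed), n₀ᵢ = cᵢ+dᵢ (unexposed), nᵢ = n₁ᵢ+n₀ᵢ.
Stratum 1 (Urban): n₁ = 2058, n₀ = 2192, n = 4250; a·n₀/n = 1890·2192/4250 = 974.7953; c·n₁/n = 1191·2058/4250 = 576.7242
Stratum 2 (Rural): n₁ = 2432, n₀ = 3257, n = 5689; a·n₀/n = 1850·3257/5689 = 1059.1404; c·n₁/n = 1705·2432/5689 = 728.8733
RR_MH = (974.7953 + 1059.1404) / (576.7242 + 728.8733) = 2033.9357 / 1305.5975 = 1.55786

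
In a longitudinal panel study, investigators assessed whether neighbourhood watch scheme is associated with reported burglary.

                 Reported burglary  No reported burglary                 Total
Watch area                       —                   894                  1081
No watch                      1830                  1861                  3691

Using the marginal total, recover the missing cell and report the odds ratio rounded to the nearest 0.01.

The missing cell is in the exposed row: 1081 − 894 = 187.
So a = 187, b = 894, c = 1830, d = 1861.
OR = (a·d)/(b·c) = (187 × 1861) / (894 × 1830) = 348007 / 1636020 = 0.21272

0.21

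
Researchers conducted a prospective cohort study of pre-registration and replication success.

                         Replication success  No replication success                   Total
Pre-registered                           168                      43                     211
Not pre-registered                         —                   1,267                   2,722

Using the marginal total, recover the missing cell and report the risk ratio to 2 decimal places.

1.49

The missing cell is in the unexposed row: 2722 − 1267 = 1455.
So a = 168, b = 43, c = 1455, d = 1267.
RR = [a/(a+b)] / [c/(c+d)] = (168/211) / (1455/2722) = 0.79621/0.53453 = 1.48954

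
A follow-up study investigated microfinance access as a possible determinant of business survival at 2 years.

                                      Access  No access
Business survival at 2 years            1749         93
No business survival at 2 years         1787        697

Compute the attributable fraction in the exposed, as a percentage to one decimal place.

Reading the table with exposure as columns: a = 1749 (Access, case), b = 1787 (Access, non-case), c = 93 (No access, case), d = 697.
Risk in exposed = 1749/3536 = 0.49463; risk in unexposed = 93/790 = 0.11772.
RR = 0.49463/0.11772 = 4.20167
AR% = (RR − 1)/RR × 100 = (4.20167 − 1)/4.20167 × 100 = 76.1999%

76.2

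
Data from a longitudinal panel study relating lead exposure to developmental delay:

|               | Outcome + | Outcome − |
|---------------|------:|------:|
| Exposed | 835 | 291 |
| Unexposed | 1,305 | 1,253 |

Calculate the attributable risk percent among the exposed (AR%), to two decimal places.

Cells: a = 835, b = 291, c = 1305, d = 1253.
Risk in exposed = 835/1126 = 0.74156; risk in unexposed = 1305/2558 = 0.51016.
RR = 0.74156/0.51016 = 1.45358
AR% = (RR − 1)/RR × 100 = (1.45358 − 1)/1.45358 × 100 = 31.2042%

31.20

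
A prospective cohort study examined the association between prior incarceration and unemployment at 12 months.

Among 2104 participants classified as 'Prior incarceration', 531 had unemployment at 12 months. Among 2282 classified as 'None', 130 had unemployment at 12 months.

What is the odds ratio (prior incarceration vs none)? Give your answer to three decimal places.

From the description: a = 531, b = 1573, c = 130, d = 2152.
OR = (a·d)/(b·c) = (531 × 2152) / (1573 × 130) = 1142712 / 204490 = 5.58811
The odds of unemployment at 12 months are about 5.59 times as high in the prior incarceration group.

5.588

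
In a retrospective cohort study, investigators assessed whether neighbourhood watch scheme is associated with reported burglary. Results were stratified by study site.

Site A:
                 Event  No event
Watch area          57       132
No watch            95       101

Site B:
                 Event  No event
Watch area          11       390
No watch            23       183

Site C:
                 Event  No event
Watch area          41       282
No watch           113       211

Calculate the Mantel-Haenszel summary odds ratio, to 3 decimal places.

OR_MH = Σ(aᵢdᵢ/nᵢ) / Σ(bᵢcᵢ/nᵢ), where nᵢ is the stratum total.
Stratum 1 (Site A): n = 385; a·d/n = 57·101/385 = 14.9532; b·c/n = 132·95/385 = 32.5714
Stratum 2 (Site B): n = 607; a·d/n = 11·183/607 = 3.3163; b·c/n = 390·23/607 = 14.7776
Stratum 3 (Site C): n = 647; a·d/n = 41·211/647 = 13.3709; b·c/n = 282·113/647 = 49.2519
OR_MH = (14.9532 + 3.3163 + 13.3709) / (32.5714 + 14.7776 + 49.2519) = 31.6405 / 96.6010 = 0.32754

0.328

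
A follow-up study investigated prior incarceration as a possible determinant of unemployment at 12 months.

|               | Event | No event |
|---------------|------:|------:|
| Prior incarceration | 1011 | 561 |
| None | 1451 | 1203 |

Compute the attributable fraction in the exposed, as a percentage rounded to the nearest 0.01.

14.99

Cells: a = 1011, b = 561, c = 1451, d = 1203.
Risk in exposed = 1011/1572 = 0.64313; risk in unexposed = 1451/2654 = 0.54672.
RR = 0.64313/0.54672 = 1.17634
AR% = (RR − 1)/RR × 100 = (1.17634 − 1)/1.17634 × 100 = 14.9904%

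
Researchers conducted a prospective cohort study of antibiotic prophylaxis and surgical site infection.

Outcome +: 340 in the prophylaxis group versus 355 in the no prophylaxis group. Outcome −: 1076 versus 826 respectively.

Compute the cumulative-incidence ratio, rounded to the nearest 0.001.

0.799

From the description: a = 340, b = 1076, c = 355, d = 826.
Risk in exposed = 340/1416 = 0.24011; risk in unexposed = 355/1181 = 0.30059.
RR = 0.24011 / 0.30059 = 0.79880
The risk is 20% lower among the exposed than among the unexposed.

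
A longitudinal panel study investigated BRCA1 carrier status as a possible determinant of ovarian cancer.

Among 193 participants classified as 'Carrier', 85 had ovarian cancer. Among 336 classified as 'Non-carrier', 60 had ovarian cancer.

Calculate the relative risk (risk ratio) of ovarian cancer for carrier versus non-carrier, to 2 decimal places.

From the description: a = 85, b = 108, c = 60, d = 276.
Risk in exposed = 85/193 = 0.44041; risk in unexposed = 60/336 = 0.17857.
RR = 0.44041 / 0.17857 = 2.46632
The risk among the exposed is 2.47 times that among the unexposed.

2.47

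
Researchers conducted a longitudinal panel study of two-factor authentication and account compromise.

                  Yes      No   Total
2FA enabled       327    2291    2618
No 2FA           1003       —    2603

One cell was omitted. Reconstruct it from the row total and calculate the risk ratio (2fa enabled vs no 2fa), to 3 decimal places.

The missing cell is in the unexposed row: 2603 − 1003 = 1600.
So a = 327, b = 2291, c = 1003, d = 1600.
RR = [a/(a+b)] / [c/(c+d)] = (327/2618) / (1003/2603) = 0.12490/0.38532 = 0.32415

0.324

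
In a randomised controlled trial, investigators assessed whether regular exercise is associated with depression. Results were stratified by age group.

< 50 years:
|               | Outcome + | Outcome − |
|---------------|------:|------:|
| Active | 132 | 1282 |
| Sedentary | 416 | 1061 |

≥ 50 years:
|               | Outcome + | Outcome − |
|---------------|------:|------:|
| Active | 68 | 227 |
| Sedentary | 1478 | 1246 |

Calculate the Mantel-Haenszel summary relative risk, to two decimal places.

0.37

RR_MH = Σ(aᵢ·n₀ᵢ/nᵢ) / Σ(cᵢ·n₁ᵢ/nᵢ), with n₁ᵢ = aᵢ+bᵢ (exposed), n₀ᵢ = cᵢ+dᵢ (unexposed), nᵢ = n₁ᵢ+n₀ᵢ.
Stratum 1 (< 50 years): n₁ = 1414, n₀ = 1477, n = 2891; a·n₀/n = 132·1477/2891 = 67.4383; c·n₁/n = 416·1414/2891 = 203.4673
Stratum 2 (≥ 50 years): n₁ = 295, n₀ = 2724, n = 3019; a·n₀/n = 68·2724/3019 = 61.3554; c·n₁/n = 1478·295/3019 = 144.4220
RR_MH = (67.4383 + 61.3554) / (203.4673 + 144.4220) = 128.7937 / 347.8893 = 0.37021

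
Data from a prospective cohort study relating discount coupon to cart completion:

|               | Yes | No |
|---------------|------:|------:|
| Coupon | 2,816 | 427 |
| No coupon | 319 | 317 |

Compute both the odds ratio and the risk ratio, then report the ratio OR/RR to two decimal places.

Cells: a = 2816, b = 427, c = 319, d = 317.
OR = (2816·317)/(427·319) = 892672/136213 = 6.55350
Risk in exposed = 2816/3243 = 0.86833; risk in unexposed = 319/636 = 0.50157; RR = 1.73122
OR/RR = 6.55350 / 1.73122 = 3.78548
The outcome is not rare, so the OR lies further from 1 than the RR.

3.79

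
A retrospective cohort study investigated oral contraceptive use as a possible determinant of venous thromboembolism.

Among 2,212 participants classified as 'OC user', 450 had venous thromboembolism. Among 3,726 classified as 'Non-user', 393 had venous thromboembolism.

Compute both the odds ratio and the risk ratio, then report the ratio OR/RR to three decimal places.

1.123

From the description: a = 450, b = 1762, c = 393, d = 3333.
OR = (450·3333)/(1762·393) = 1499850/692466 = 2.16595
Risk in exposed = 450/2212 = 0.20344; risk in unexposed = 393/3726 = 0.10548; RR = 1.92876
OR/RR = 2.16595 / 1.92876 = 1.12298
The outcome is not rare, so the OR lies further from 1 than the RR.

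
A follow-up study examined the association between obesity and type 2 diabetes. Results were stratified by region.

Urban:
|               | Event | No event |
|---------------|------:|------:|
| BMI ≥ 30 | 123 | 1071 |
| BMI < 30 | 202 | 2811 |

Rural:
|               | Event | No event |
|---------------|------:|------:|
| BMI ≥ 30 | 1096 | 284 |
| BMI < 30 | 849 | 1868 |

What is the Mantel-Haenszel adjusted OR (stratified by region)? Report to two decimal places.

OR_MH = Σ(aᵢdᵢ/nᵢ) / Σ(bᵢcᵢ/nᵢ), where nᵢ is the stratum total.
Stratum 1 (Urban): n = 4207; a·d/n = 123·2811/4207 = 82.1852; b·c/n = 1071·202/4207 = 51.4243
Stratum 2 (Rural): n = 4097; a·d/n = 1096·1868/4097 = 499.7139; b·c/n = 284·849/4097 = 58.8518
OR_MH = (82.1852 + 499.7139) / (51.4243 + 58.8518) = 581.8991 / 110.2761 = 5.27675

5.28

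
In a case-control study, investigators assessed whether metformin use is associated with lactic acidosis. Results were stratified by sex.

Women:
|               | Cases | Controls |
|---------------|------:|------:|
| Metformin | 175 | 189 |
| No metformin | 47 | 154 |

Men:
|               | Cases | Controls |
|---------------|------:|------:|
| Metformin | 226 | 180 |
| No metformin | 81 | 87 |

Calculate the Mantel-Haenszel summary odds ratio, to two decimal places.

1.99

OR_MH = Σ(aᵢdᵢ/nᵢ) / Σ(bᵢcᵢ/nᵢ), where nᵢ is the stratum total.
Stratum 1 (Women): n = 565; a·d/n = 175·154/565 = 47.6991; b·c/n = 189·47/565 = 15.7221
Stratum 2 (Men): n = 574; a·d/n = 226·87/574 = 34.2544; b·c/n = 180·81/574 = 25.4007
OR_MH = (47.6991 + 34.2544) / (15.7221 + 25.4007) = 81.9535 / 41.1228 = 1.99290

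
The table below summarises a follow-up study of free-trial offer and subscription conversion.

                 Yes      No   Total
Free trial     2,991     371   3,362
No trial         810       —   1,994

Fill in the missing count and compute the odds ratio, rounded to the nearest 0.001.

The missing cell is in the unexposed row: 1994 − 810 = 1184.
So a = 2991, b = 371, c = 810, d = 1184.
OR = (a·d)/(b·c) = (2991 × 1184) / (371 × 810) = 3541344 / 300510 = 11.78445

11.784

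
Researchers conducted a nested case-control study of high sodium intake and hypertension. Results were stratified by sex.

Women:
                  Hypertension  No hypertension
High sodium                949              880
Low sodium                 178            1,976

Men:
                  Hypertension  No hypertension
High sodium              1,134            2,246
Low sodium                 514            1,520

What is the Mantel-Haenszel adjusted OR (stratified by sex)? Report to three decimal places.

OR_MH = Σ(aᵢdᵢ/nᵢ) / Σ(bᵢcᵢ/nᵢ), where nᵢ is the stratum total.
Stratum 1 (Women): n = 3983; a·d/n = 949·1976/3983 = 470.8069; b·c/n = 880·178/3983 = 39.3271
Stratum 2 (Men): n = 5414; a·d/n = 1134·1520/5414 = 318.3746; b·c/n = 2246·514/5414 = 213.2331
OR_MH = (470.8069 + 318.3746) / (39.3271 + 213.2331) = 789.1815 / 252.5602 = 3.12473

3.125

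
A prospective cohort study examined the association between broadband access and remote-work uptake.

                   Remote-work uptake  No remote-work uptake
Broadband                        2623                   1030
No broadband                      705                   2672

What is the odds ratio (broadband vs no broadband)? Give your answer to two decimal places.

Cells: a = 2623, b = 1030, c = 705, d = 2672.
OR = (a·d)/(b·c) = (2623 × 2672) / (1030 × 705) = 7008656 / 726150 = 9.65180
The odds of remote-work uptake are about 9.65 times as high in the broadband group.

9.65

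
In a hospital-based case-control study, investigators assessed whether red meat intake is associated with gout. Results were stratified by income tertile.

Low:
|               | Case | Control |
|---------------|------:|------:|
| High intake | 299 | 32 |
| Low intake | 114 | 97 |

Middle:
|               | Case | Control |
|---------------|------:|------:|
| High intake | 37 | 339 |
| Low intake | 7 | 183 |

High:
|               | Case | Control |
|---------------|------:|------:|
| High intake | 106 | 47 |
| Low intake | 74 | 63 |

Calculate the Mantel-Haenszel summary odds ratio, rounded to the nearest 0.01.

3.86

OR_MH = Σ(aᵢdᵢ/nᵢ) / Σ(bᵢcᵢ/nᵢ), where nᵢ is the stratum total.
Stratum 1 (Low): n = 542; a·d/n = 299·97/542 = 53.5111; b·c/n = 32·114/542 = 6.7306
Stratum 2 (Middle): n = 566; a·d/n = 37·183/566 = 11.9629; b·c/n = 339·7/566 = 4.1926
Stratum 3 (High): n = 290; a·d/n = 106·63/290 = 23.0276; b·c/n = 47·74/290 = 11.9931
OR_MH = (53.5111 + 11.9629 + 23.0276) / (6.7306 + 4.1926 + 11.9931) = 88.5016 / 22.9163 = 3.86195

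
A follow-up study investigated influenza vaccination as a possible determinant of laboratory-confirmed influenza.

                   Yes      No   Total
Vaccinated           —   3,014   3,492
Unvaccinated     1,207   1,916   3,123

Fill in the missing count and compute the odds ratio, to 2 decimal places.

0.25

The missing cell is in the exposed row: 3492 − 3014 = 478.
So a = 478, b = 3014, c = 1207, d = 1916.
OR = (a·d)/(b·c) = (478 × 1916) / (3014 × 1207) = 915848 / 3637898 = 0.25175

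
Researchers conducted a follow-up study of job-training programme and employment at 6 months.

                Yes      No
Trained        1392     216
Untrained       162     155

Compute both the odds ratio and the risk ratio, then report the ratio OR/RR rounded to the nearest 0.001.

3.640

Cells: a = 1392, b = 216, c = 162, d = 155.
OR = (1392·155)/(216·162) = 215760/34992 = 6.16598
Risk in exposed = 1392/1608 = 0.86567; risk in unexposed = 162/317 = 0.51104; RR = 1.69394
OR/RR = 6.16598 / 1.69394 = 3.64003
The outcome is not rare, so the OR lies further from 1 than the RR.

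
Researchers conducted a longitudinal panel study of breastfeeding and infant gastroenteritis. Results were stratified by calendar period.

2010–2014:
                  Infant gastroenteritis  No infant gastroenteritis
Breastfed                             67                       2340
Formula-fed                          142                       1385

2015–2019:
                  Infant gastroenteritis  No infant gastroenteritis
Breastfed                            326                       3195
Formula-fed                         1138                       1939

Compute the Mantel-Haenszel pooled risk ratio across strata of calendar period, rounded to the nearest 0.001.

0.256

RR_MH = Σ(aᵢ·n₀ᵢ/nᵢ) / Σ(cᵢ·n₁ᵢ/nᵢ), with n₁ᵢ = aᵢ+bᵢ (exposed), n₀ᵢ = cᵢ+dᵢ (unexposed), nᵢ = n₁ᵢ+n₀ᵢ.
Stratum 1 (2010–2014): n₁ = 2407, n₀ = 1527, n = 3934; a·n₀/n = 67·1527/3934 = 26.0064; c·n₁/n = 142·2407/3934 = 86.8821
Stratum 2 (2015–2019): n₁ = 3521, n₀ = 3077, n = 6598; a·n₀/n = 326·3077/6598 = 152.0312; c·n₁/n = 1138·3521/6598 = 607.2898
RR_MH = (26.0064 + 152.0312) / (86.8821 + 607.2898) = 178.0376 / 694.1718 = 0.25647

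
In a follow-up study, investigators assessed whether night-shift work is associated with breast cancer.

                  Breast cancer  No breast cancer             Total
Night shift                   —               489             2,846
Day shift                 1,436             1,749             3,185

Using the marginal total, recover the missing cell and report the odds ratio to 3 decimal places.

5.871

The missing cell is in the exposed row: 2846 − 489 = 2357.
So a = 2357, b = 489, c = 1436, d = 1749.
OR = (a·d)/(b·c) = (2357 × 1749) / (489 × 1436) = 4122393 / 702204 = 5.87065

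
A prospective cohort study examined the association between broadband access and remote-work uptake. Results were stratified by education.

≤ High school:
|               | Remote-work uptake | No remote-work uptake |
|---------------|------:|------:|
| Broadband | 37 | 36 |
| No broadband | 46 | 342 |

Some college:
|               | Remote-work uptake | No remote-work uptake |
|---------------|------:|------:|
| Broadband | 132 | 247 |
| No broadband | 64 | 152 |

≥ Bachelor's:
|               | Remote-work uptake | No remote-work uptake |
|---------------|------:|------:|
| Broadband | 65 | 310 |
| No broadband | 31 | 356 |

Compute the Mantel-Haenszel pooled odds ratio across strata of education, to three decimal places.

OR_MH = Σ(aᵢdᵢ/nᵢ) / Σ(bᵢcᵢ/nᵢ), where nᵢ is the stratum total.
Stratum 1 (≤ High school): n = 461; a·d/n = 37·342/461 = 27.4490; b·c/n = 36·46/461 = 3.5922
Stratum 2 (Some college): n = 595; a·d/n = 132·152/595 = 33.7210; b·c/n = 247·64/595 = 26.5681
Stratum 3 (≥ Bachelor's): n = 762; a·d/n = 65·356/762 = 30.3675; b·c/n = 310·31/762 = 12.6115
OR_MH = (27.4490 + 33.7210 + 30.3675) / (3.5922 + 26.5681 + 12.6115) = 91.5375 / 42.7718 = 2.14014

2.140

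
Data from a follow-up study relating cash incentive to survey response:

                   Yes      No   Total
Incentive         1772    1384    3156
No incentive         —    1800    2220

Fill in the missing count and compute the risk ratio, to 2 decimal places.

2.97

The missing cell is in the unexposed row: 2220 − 1800 = 420.
So a = 1772, b = 1384, c = 420, d = 1800.
RR = [a/(a+b)] / [c/(c+d)] = (1772/3156) / (420/2220) = 0.56147/0.18919 = 2.96777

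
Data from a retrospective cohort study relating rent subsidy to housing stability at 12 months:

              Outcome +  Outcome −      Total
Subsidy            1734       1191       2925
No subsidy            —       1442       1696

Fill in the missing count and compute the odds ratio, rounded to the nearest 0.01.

8.27

The missing cell is in the unexposed row: 1696 − 1442 = 254.
So a = 1734, b = 1191, c = 254, d = 1442.
OR = (a·d)/(b·c) = (1734 × 1442) / (1191 × 254) = 2500428 / 302514 = 8.26550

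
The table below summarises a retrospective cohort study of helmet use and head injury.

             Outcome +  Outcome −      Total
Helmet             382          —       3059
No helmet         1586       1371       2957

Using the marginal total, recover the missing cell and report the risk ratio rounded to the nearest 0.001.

The missing cell is in the exposed row: 3059 − 382 = 2677.
So a = 382, b = 2677, c = 1586, d = 1371.
RR = [a/(a+b)] / [c/(c+d)] = (382/3059) / (1586/2957) = 0.12488/0.53635 = 0.23283

0.233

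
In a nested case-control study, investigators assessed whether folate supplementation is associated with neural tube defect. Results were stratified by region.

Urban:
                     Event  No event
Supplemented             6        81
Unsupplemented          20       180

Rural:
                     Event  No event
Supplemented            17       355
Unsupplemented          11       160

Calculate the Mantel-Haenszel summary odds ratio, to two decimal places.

OR_MH = Σ(aᵢdᵢ/nᵢ) / Σ(bᵢcᵢ/nᵢ), where nᵢ is the stratum total.
Stratum 1 (Urban): n = 287; a·d/n = 6·180/287 = 3.7631; b·c/n = 81·20/287 = 5.6446
Stratum 2 (Rural): n = 543; a·d/n = 17·160/543 = 5.0092; b·c/n = 355·11/543 = 7.1915
OR_MH = (3.7631 + 5.0092) / (5.6446 + 7.1915) = 8.7723 / 12.8361 = 0.68341

0.68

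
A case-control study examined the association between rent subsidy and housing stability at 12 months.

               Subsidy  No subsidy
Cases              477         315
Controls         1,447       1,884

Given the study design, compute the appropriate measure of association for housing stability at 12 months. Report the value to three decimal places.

Reading the table with exposure as columns: a = 477 (Subsidy, case), b = 1447 (Subsidy, non-case), c = 315 (No subsidy, case), d = 1884.
This is a case-control study: participants were sampled on outcome status, so risks in the source population cannot be estimated directly — relative risk is not valid here. The odds ratio is the appropriate measure.
OR = (a·d)/(b·c) = (477 × 1884) / (1447 × 315) = 898668 / 455805 = 1.97161

1.972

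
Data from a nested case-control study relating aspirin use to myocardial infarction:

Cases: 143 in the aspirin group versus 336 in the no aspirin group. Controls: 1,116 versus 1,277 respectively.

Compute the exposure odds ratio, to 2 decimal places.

0.49

From the description: a = 143, b = 1116, c = 336, d = 1277.
OR = (a·d)/(b·c) = (143 × 1277) / (1116 × 336) = 182611 / 374976 = 0.48699
Exposure is associated with lower odds of myocardial infarction (OR = 0.49 < 1).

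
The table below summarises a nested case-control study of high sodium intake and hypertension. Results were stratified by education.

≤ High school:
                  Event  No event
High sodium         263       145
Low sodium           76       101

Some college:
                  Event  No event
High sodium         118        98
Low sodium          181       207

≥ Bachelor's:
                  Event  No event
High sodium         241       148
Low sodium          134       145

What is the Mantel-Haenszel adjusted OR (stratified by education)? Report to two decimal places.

OR_MH = Σ(aᵢdᵢ/nᵢ) / Σ(bᵢcᵢ/nᵢ), where nᵢ is the stratum total.
Stratum 1 (≤ High school): n = 585; a·d/n = 263·101/585 = 45.4068; b·c/n = 145·76/585 = 18.8376
Stratum 2 (Some college): n = 604; a·d/n = 118·207/604 = 40.4404; b·c/n = 98·181/604 = 29.3675
Stratum 3 (≥ Bachelor's): n = 668; a·d/n = 241·145/668 = 52.3129; b·c/n = 148·134/668 = 29.6886
OR_MH = (45.4068 + 40.4404 + 52.3129) / (18.8376 + 29.3675 + 29.6886) = 138.1601 / 77.8938 = 1.77370

1.77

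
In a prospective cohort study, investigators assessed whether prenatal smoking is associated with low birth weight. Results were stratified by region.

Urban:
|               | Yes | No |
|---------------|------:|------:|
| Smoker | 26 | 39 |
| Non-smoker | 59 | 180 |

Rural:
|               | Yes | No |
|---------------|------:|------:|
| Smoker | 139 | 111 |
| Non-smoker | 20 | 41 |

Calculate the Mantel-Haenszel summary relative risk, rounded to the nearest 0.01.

RR_MH = Σ(aᵢ·n₀ᵢ/nᵢ) / Σ(cᵢ·n₁ᵢ/nᵢ), with n₁ᵢ = aᵢ+bᵢ (exposed), n₀ᵢ = cᵢ+dᵢ (unexposed), nᵢ = n₁ᵢ+n₀ᵢ.
Stratum 1 (Urban): n₁ = 65, n₀ = 239, n = 304; a·n₀/n = 26·239/304 = 20.4408; c·n₁/n = 59·65/304 = 12.6151
Stratum 2 (Rural): n₁ = 250, n₀ = 61, n = 311; a·n₀/n = 139·61/311 = 27.2637; c·n₁/n = 20·250/311 = 16.0772
RR_MH = (20.4408 + 27.2637) / (12.6151 + 16.0772) = 47.7045 / 28.6923 = 1.66262

1.66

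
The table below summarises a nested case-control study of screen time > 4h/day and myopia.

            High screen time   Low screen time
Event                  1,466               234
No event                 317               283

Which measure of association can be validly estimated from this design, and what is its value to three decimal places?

Reading the table with exposure as columns: a = 1466 (High screen time, case), b = 317 (High screen time, non-case), c = 234 (Low screen time, case), d = 283.
This is a nested case-control study: participants were sampled on outcome status, so risks in the source population cannot be estimated directly — relative risk is not valid here. The odds ratio is the appropriate measure.
OR = (a·d)/(b·c) = (1466 × 283) / (317 × 234) = 414878 / 74178 = 5.59301

5.593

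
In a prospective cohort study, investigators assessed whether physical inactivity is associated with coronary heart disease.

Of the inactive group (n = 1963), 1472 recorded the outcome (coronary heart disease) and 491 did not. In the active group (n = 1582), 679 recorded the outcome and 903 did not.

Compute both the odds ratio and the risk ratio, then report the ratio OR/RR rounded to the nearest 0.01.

From the description: a = 1472, b = 491, c = 679, d = 903.
OR = (1472·903)/(491·679) = 1329216/333389 = 3.98698
Risk in exposed = 1472/1963 = 0.74987; risk in unexposed = 679/1582 = 0.42920; RR = 1.74713
OR/RR = 3.98698 / 1.74713 = 2.28202
The outcome is not rare, so the OR lies further from 1 than the RR.

2.28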